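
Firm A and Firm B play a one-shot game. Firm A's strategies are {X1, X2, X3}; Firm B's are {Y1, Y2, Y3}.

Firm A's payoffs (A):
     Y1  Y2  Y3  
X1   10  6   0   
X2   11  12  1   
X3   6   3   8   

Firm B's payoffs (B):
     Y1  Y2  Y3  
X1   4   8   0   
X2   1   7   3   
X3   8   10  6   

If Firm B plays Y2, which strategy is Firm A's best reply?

With Firm B fixed at Y2, Firm A's payoffs are: X1 → 6, X2 → 12, X3 → 3.
The maximum is 12, achieved by X2.

X2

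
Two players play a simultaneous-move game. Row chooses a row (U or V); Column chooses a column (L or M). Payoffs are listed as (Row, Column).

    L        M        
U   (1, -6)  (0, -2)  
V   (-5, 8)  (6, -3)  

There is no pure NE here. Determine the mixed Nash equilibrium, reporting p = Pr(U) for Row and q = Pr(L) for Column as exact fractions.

In a mixed NE each player is indifferent between their pure strategies, so the opponent's mix sets the indifference.
Column indifferent between L and M: p·(-6) + (1−p)·8 = p·(-2) + (1−p)·(-3) ⟹ 8 + (-14)p = (-3) + 1p ⟹ p = 11/15.
Row indifferent between U and V: q·1 + (1−q)·0 = q·(-5) + (1−q)·6 ⟹ 0 + 1q = 6 + (-11)q ⟹ q = 1/2.

p = 11/15, q = 1/2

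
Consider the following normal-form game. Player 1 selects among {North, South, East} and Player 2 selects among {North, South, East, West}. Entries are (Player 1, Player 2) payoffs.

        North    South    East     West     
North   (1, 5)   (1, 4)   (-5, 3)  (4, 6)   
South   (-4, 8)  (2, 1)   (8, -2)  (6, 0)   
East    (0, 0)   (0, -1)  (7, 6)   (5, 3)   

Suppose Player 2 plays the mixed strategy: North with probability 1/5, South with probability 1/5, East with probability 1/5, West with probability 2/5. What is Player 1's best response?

Compute Player 1's expected payoff from each pure strategy against the given mix.
North: (1/5)·1 + (1/5)·1 + (1/5)·(-5) + (2/5)·4 = 1
South: (1/5)·(-4) + (1/5)·2 + (1/5)·8 + (2/5)·6 = 18/5
East: (1/5)·0 + (1/5)·0 + (1/5)·7 + (2/5)·5 = 17/5
Highest expected payoff is 18/5, from South.

South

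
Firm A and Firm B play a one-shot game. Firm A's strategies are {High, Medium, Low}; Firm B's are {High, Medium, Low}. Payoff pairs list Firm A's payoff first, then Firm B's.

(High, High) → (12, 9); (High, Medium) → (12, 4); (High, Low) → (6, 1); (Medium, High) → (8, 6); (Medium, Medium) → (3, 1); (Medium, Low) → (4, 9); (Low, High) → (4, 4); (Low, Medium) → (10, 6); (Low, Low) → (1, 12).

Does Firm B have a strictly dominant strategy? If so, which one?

Check whether one of Firm B's strategies beats all alternatives regardless of what the opponent does.
High is not dominant: against Medium, Low gives 9 > 6.
Medium is not dominant: against High, High gives 9 > 4.
Low is not dominant: against High, High gives 9 > 1.
No single strategy is best against every opponent action.

None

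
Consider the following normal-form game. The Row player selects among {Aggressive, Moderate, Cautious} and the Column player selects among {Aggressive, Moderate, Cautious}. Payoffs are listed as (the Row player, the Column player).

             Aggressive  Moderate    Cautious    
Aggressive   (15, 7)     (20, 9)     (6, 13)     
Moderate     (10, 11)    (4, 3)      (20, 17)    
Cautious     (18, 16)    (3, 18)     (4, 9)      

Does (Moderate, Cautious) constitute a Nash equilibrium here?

Yes

Holding the Column player at Cautious: the Row player gets 20 from Moderate, versus 6 from Aggressive, 4 from Cautious. No profitable deviation for the Row player.
Holding the Row player at Moderate: the Column player gets 17 from Cautious, versus 11 from Aggressive, 3 from Moderate. No profitable deviation for the Column player either.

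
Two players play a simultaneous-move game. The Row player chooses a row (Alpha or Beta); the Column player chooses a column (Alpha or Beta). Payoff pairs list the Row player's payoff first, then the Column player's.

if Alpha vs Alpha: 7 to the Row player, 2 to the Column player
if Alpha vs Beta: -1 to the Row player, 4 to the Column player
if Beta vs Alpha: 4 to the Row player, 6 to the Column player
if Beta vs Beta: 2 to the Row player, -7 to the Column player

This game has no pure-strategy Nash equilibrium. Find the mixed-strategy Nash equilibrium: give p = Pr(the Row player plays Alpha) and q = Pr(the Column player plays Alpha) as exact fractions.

In a mixed NE each player is indifferent between their pure strategies, so the opponent's mix sets the indifference.
The Column player indifferent between Alpha and Beta: p·2 + (1−p)·6 = p·4 + (1−p)·(-7) ⟹ 6 + (-4)p = (-7) + 11p ⟹ p = 13/15.
The Row player indifferent between Alpha and Beta: q·7 + (1−q)·(-1) = q·4 + (1−q)·2 ⟹ (-1) + 8q = 2 + 2q ⟹ q = 1/2.

p = 13/15, q = 1/2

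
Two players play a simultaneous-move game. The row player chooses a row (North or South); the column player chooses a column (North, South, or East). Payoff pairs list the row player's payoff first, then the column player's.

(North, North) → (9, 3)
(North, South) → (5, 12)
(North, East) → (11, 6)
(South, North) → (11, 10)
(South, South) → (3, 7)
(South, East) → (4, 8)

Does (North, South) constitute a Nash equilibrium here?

Holding the column player at South: the row player gets 5 from North, versus 3 from South. No profitable deviation for the row player.
Holding the row player at North: the column player gets 12 from South, versus 3 from North, 6 from East. No profitable deviation for the column player either.

Yes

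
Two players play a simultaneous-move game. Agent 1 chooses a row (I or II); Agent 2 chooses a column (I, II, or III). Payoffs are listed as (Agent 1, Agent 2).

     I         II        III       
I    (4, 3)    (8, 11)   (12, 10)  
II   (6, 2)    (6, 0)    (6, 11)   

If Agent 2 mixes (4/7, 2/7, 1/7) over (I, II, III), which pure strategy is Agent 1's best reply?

Compute Agent 1's expected payoff from each pure strategy against the given mix.
I: (4/7)·4 + (2/7)·8 + (1/7)·12 = 44/7
II: (4/7)·6 + (2/7)·6 + (1/7)·6 = 6
Highest expected payoff is 44/7, from I.

I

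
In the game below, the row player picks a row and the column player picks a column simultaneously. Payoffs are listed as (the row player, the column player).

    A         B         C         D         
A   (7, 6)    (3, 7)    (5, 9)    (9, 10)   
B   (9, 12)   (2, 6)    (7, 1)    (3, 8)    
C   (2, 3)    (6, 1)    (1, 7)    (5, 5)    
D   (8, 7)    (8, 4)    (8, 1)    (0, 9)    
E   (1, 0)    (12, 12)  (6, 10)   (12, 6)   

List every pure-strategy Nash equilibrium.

Check mutual best responses: a cell is a NE iff neither player can gain by unilaterally deviating.
The row player's best responses — vs A: B (payoff 9); vs B: E (payoff 12); vs C: D (payoff 8); vs D: E (payoff 12).
The column player's best responses — vs A: D (payoff 10); vs B: A (payoff 12); vs C: C (payoff 7); vs D: D (payoff 9); vs E: B (payoff 12).
Mutual best responses occur at (B, A) and (E, B); at each, neither player gains by switching.

(B, A) and (E, B)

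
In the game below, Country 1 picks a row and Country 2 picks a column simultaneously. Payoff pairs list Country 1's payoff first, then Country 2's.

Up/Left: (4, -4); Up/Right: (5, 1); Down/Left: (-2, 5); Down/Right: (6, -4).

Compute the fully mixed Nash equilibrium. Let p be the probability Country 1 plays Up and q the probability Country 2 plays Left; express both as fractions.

In a mixed NE each player is indifferent between their pure strategies, so the opponent's mix sets the indifference.
Country 2 indifferent between Left and Right: p·(-4) + (1−p)·5 = p·1 + (1−p)·(-4) ⟹ 5 + (-9)p = (-4) + 5p ⟹ p = 9/14.
Country 1 indifferent between Up and Down: q·4 + (1−q)·5 = q·(-2) + (1−q)·6 ⟹ 5 + (-1)q = 6 + (-8)q ⟹ q = 1/7.

p = 9/14, q = 1/7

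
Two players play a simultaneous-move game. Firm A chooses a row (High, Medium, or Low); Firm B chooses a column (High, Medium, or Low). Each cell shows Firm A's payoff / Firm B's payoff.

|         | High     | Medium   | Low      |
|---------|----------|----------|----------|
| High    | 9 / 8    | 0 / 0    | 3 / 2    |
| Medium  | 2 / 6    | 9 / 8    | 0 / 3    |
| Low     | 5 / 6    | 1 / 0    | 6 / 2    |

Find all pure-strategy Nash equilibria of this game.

(High, High) and (Medium, Medium)

Find each player's best response to every opponent strategy; NE are the intersections.
Firm A's best responses — vs High: High (payoff 9); vs Medium: Medium (payoff 9); vs Low: Low (payoff 6).
Firm B's best responses — vs High: High (payoff 8); vs Medium: Medium (payoff 8); vs Low: High (payoff 6).
Mutual best responses occur at (High, High) and (Medium, Medium); at each, neither player gains by switching.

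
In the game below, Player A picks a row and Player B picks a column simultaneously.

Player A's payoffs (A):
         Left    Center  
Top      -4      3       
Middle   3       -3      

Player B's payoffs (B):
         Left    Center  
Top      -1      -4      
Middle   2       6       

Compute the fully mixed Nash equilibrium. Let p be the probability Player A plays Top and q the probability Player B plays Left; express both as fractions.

p = 4/7, q = 6/13

Each player's mixing probability is pinned down by making the *other* player indifferent.
Player B indifferent between Left and Center: p·(-1) + (1−p)·2 = p·(-4) + (1−p)·6 ⟹ 2 + (-3)p = 6 + (-10)p ⟹ p = 4/7.
Player A indifferent between Top and Middle: q·(-4) + (1−q)·3 = q·3 + (1−q)·(-3) ⟹ 3 + (-7)q = (-3) + 6q ⟹ q = 6/13.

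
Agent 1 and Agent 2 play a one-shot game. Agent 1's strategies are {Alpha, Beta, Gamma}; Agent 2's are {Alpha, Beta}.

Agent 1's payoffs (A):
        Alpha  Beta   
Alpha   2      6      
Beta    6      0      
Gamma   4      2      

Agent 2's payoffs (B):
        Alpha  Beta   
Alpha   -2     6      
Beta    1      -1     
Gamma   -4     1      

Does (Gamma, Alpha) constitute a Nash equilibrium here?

No

Holding Agent 2 at Alpha: Agent 1 gets 4 from Gamma but could get 6 by switching to Beta. Agent 1 has a profitable deviation.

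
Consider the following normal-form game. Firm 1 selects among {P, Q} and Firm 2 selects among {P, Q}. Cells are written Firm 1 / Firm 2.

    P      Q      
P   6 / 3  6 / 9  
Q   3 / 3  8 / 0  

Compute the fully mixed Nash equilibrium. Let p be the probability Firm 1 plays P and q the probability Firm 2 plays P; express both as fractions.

p = 1/3, q = 2/5

Each player's mixing probability is pinned down by making the *other* player indifferent.
Firm 2 indifferent between P and Q: p·3 + (1−p)·3 = p·9 + (1−p)·0 ⟹ 3 + 0p = 0 + 9p ⟹ p = 1/3.
Firm 1 indifferent between P and Q: q·6 + (1−q)·6 = q·3 + (1−q)·8 ⟹ 6 + 0q = 8 + (-5)q ⟹ q = 2/5.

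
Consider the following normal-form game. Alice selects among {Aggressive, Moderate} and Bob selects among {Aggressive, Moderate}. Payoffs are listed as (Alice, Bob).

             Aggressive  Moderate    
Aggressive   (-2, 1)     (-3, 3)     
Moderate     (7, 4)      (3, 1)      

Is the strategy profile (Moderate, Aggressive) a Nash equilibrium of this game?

Holding Bob at Aggressive: Alice gets 7 from Moderate, versus -2 from Aggressive. No profitable deviation for Alice.
Holding Alice at Moderate: Bob gets 4 from Aggressive, versus 1 from Moderate. No profitable deviation for Bob either.

Yes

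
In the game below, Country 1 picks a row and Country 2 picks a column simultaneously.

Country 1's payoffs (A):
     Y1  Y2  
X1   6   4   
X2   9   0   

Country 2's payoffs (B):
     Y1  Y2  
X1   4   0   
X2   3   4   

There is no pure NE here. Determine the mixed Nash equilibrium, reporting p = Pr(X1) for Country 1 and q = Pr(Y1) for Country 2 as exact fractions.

p = 1/5, q = 4/7

In a mixed NE each player is indifferent between their pure strategies, so the opponent's mix sets the indifference.
Country 2 indifferent between Y1 and Y2: p·4 + (1−p)·3 = p·0 + (1−p)·4 ⟹ 3 + 1p = 4 + (-4)p ⟹ p = 1/5.
Country 1 indifferent between X1 and X2: q·6 + (1−q)·4 = q·9 + (1−q)·0 ⟹ 4 + 2q = 0 + 9q ⟹ q = 4/7.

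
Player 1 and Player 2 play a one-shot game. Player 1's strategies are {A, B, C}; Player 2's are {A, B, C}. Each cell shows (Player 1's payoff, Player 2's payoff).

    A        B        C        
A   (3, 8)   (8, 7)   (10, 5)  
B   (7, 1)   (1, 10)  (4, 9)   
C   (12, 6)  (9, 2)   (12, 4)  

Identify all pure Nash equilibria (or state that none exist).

Check mutual best responses: a cell is a NE iff neither player can gain by unilaterally deviating.
Player 1's best responses — vs A: C (payoff 12); vs B: C (payoff 9); vs C: C (payoff 12).
Player 2's best responses — vs A: A (payoff 8); vs B: B (payoff 10); vs C: A (payoff 6).
The only mutual best response is (C, A); neither player gains by switching there.

(C, A)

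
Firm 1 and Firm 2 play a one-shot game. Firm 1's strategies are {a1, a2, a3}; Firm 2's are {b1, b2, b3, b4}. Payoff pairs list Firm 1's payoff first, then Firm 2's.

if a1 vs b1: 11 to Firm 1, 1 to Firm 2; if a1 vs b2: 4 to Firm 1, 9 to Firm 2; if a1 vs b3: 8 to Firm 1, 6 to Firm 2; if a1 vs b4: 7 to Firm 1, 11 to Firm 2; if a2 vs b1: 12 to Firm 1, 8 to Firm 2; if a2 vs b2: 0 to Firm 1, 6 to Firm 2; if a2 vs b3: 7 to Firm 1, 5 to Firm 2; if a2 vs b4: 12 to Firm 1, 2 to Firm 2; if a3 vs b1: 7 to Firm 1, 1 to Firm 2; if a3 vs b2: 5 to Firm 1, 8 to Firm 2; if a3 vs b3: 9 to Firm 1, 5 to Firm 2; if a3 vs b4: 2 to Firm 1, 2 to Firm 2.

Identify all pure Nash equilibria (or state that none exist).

(a2, b1) and (a3, b2)

Find each player's best response to every opponent strategy; NE are the intersections.
Firm 1's best responses — vs b1: a2 (payoff 12); vs b2: a3 (payoff 5); vs b3: a3 (payoff 9); vs b4: a2 (payoff 12).
Firm 2's best responses — vs a1: b4 (payoff 11); vs a2: b1 (payoff 8); vs a3: b2 (payoff 8).
Mutual best responses occur at (a2, b1) and (a3, b2); at each, neither player gains by switching.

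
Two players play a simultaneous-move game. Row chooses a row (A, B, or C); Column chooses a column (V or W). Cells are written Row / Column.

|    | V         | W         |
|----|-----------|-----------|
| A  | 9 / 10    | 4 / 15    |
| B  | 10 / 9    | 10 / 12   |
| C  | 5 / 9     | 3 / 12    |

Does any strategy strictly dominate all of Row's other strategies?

Check whether one of Row's strategies beats all alternatives regardless of what the opponent does.
B strictly dominates: vs V: 10 > each of {9, 5}; vs W: 10 > each of {4, 3}.

B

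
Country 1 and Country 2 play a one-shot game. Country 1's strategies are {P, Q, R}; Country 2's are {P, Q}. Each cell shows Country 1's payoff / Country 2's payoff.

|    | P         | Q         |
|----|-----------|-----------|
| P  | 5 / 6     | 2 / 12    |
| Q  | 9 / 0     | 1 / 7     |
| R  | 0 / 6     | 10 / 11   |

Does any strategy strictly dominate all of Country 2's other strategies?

Check whether one of Country 2's strategies beats all alternatives regardless of what the opponent does.
Q strictly dominates: vs P: 12 > 6; vs Q: 7 > 0; vs R: 11 > 6.

Q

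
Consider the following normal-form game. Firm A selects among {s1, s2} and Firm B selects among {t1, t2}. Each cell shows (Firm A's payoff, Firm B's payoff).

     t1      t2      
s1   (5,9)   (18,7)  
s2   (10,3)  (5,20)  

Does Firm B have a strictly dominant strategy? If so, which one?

None

A strategy is strictly dominant if it gives Firm B a strictly higher payoff than every other strategy, against every choice by the opponent.
t1 is not dominant: against s2, t2 gives 20 > 3.
t2 is not dominant: against s1, t1 gives 9 > 7.
No single strategy is best against every opponent action.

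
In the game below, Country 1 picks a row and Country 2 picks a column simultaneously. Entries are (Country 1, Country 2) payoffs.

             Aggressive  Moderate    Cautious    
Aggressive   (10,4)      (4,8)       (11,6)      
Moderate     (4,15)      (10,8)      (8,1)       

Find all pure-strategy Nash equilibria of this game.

Find each player's best response to every opponent strategy; NE are the intersections.
Country 1's best responses — vs Aggressive: Aggressive (payoff 10); vs Moderate: Moderate (payoff 10); vs Cautious: Aggressive (payoff 11).
Country 2's best responses — vs Aggressive: Moderate (payoff 8); vs Moderate: Aggressive (payoff 15).
No cell has both players best-responding. For instance, Country 1's best reply to Aggressive is Aggressive, but against Aggressive Country 2 prefers Moderate over Aggressive.

There is no pure-strategy Nash equilibrium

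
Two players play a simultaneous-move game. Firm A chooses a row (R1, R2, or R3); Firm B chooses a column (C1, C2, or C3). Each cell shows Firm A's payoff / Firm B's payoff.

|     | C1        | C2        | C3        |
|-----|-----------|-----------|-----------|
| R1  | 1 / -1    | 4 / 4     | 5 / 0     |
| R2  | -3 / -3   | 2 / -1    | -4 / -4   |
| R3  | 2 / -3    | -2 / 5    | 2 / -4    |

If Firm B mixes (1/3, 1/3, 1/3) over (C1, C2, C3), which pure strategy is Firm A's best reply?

R1

Compute Firm A's expected payoff from each pure strategy against the given mix.
R1: (1/3)·1 + (1/3)·4 + (1/3)·5 = 10/3
R2: (1/3)·(-3) + (1/3)·2 + (1/3)·(-4) = -5/3
R3: (1/3)·2 + (1/3)·(-2) + (1/3)·2 = 2/3
Highest expected payoff is 10/3, from R1.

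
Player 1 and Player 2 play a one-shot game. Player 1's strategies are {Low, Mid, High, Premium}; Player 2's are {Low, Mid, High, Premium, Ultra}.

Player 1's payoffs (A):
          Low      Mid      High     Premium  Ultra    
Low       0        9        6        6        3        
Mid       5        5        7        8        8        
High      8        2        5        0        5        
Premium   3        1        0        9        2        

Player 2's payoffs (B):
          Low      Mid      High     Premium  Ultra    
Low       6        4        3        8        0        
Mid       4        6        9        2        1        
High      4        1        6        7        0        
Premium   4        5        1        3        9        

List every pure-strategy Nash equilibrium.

Check mutual best responses: a cell is a NE iff neither player can gain by unilaterally deviating.
Player 1's best responses — vs Low: High (payoff 8); vs Mid: Low (payoff 9); vs High: Mid (payoff 7); vs Premium: Premium (payoff 9); vs Ultra: Mid (payoff 8).
Player 2's best responses — vs Low: Premium (payoff 8); vs Mid: High (payoff 9); vs High: Premium (payoff 7); vs Premium: Ultra (payoff 9).
The only mutual best response is (Mid, High); neither player gains by switching there.

(Mid, High)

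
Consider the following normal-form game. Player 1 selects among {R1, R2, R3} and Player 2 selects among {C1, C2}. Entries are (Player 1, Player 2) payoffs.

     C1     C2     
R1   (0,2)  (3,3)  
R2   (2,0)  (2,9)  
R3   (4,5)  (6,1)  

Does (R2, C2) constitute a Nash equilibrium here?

Holding Player 2 at C2: Player 1 gets 2 from R2 but could get 6 by switching to R3. Player 1 has a profitable deviation.

No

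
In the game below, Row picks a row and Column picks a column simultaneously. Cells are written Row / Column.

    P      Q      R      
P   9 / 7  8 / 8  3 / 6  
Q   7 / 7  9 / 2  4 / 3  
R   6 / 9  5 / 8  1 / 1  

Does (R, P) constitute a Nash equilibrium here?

No

Holding Column at P: Row gets 6 from R but could get 9 by switching to P. Row has a profitable deviation.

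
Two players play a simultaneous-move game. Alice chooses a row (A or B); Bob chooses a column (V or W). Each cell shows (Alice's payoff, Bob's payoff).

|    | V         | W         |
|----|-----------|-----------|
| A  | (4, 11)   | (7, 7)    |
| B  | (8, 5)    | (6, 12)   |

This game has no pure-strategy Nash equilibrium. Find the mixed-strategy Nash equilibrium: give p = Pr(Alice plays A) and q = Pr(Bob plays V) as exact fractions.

p = 7/11, q = 1/5

Each player's mixing probability is pinned down by making the *other* player indifferent.
Bob indifferent between V and W: p·11 + (1−p)·5 = p·7 + (1−p)·12 ⟹ 5 + 6p = 12 + (-5)p ⟹ p = 7/11.
Alice indifferent between A and B: q·4 + (1−q)·7 = q·8 + (1−q)·6 ⟹ 7 + (-3)q = 6 + 2q ⟹ q = 1/5.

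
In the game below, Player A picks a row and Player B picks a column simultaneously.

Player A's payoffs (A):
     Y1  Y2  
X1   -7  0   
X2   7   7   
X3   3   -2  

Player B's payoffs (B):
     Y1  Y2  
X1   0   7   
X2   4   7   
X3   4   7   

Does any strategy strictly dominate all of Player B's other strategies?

A strategy is strictly dominant if it gives Player B a strictly higher payoff than every other strategy, against every choice by the opponent.
Y2 strictly dominates: vs X1: 7 > 0; vs X2: 7 > 4; vs X3: 7 > 4.

Y2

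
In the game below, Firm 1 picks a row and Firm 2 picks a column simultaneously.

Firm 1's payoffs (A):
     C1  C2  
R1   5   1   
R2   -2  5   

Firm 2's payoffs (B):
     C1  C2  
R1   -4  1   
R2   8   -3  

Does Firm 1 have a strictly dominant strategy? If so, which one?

Check whether one of Firm 1's strategies beats all alternatives regardless of what the opponent does.
R1 is not dominant: against C2, R2 gives 5 > 1.
R2 is not dominant: against C1, R1 gives 5 > -2.
No single strategy is best against every opponent action.

No strictly dominant strategy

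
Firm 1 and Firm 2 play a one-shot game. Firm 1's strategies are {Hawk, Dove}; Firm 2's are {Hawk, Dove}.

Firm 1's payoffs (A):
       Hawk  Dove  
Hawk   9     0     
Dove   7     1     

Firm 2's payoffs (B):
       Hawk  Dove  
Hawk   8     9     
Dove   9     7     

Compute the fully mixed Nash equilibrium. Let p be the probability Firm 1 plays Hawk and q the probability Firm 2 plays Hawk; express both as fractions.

p = 2/3, q = 1/3

Each player's mixing probability is pinned down by making the *other* player indifferent.
Firm 2 indifferent between Hawk and Dove: p·8 + (1−p)·9 = p·9 + (1−p)·7 ⟹ 9 + (-1)p = 7 + 2p ⟹ p = 2/3.
Firm 1 indifferent between Hawk and Dove: q·9 + (1−q)·0 = q·7 + (1−q)·1 ⟹ 0 + 9q = 1 + 6q ⟹ q = 1/3.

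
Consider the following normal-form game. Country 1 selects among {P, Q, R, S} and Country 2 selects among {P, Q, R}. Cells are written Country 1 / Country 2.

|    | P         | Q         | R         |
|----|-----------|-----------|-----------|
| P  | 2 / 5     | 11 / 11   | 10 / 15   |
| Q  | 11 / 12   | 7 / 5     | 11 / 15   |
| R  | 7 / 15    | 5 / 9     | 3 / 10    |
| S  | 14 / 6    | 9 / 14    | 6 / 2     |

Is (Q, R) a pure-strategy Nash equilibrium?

Yes

Holding Country 2 at R: Country 1 gets 11 from Q, versus 10 from P, 3 from R, 6 from S. No profitable deviation for Country 1.
Holding Country 1 at Q: Country 2 gets 15 from R, versus 12 from P, 5 from Q. No profitable deviation for Country 2 either.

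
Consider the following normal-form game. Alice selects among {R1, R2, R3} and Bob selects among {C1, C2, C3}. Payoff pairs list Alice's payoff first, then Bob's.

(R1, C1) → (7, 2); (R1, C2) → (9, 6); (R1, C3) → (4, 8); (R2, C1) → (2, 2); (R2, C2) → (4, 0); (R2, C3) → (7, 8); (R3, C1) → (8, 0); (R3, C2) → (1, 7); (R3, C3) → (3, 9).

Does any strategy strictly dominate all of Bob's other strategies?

C3

Check whether one of Bob's strategies beats all alternatives regardless of what the opponent does.
C3 strictly dominates: vs R1: 8 > each of {2, 6}; vs R2: 8 > each of {2, 0}; vs R3: 9 > each of {0, 7}.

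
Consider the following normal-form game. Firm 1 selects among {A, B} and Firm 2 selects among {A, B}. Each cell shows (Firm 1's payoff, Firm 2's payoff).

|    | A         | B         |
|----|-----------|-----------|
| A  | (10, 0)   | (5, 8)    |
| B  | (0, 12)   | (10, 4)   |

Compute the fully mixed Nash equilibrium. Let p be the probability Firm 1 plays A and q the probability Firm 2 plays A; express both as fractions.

p = 1/2, q = 1/3

In a mixed NE each player is indifferent between their pure strategies, so the opponent's mix sets the indifference.
Firm 2 indifferent between A and B: p·0 + (1−p)·12 = p·8 + (1−p)·4 ⟹ 12 + (-12)p = 4 + 4p ⟹ p = 1/2.
Firm 1 indifferent between A and B: q·10 + (1−q)·5 = q·0 + (1−q)·10 ⟹ 5 + 5q = 10 + (-10)q ⟹ q = 1/3.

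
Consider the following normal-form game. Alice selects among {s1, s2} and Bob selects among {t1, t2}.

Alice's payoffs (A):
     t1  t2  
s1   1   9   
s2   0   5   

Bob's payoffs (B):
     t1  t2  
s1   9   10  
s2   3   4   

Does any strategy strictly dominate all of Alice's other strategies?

s1

A strategy is strictly dominant if it gives Alice a strictly higher payoff than every other strategy, against every choice by the opponent.
s1 strictly dominates: vs t1: 1 > 0; vs t2: 9 > 5.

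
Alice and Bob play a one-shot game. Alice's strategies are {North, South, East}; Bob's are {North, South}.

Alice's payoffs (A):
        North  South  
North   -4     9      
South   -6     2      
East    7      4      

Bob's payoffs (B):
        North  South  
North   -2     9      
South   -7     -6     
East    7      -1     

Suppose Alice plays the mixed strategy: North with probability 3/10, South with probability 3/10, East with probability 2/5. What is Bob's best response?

South

Bob's best reply maximizes expected payoff against the mix.
North: (3/10)·(-2) + (3/10)·(-7) + (2/5)·7 = 1/10
South: (3/10)·9 + (3/10)·(-6) + (2/5)·(-1) = 1/2
Highest expected payoff is 1/2, from South.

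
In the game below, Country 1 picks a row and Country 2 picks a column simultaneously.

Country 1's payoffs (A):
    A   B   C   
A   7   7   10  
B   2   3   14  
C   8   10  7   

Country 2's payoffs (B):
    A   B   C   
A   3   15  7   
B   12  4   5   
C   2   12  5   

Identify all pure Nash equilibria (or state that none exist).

Find each player's best response to every opponent strategy; NE are the intersections.
Country 1's best responses — vs A: C (payoff 8); vs B: C (payoff 10); vs C: B (payoff 14).
Country 2's best responses — vs A: B (payoff 15); vs B: A (payoff 12); vs C: B (payoff 12).
The only mutual best response is (C, B); neither player gains by switching there.

(C, B)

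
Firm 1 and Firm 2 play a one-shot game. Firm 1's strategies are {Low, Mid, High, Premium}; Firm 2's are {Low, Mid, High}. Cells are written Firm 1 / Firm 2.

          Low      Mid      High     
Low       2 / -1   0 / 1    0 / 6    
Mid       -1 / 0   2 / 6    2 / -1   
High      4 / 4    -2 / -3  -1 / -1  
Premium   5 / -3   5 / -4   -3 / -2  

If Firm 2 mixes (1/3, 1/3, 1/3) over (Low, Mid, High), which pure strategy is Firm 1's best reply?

Premium

Firm 1's best reply maximizes expected payoff against the mix.
Low: (1/3)·2 + (1/3)·0 + (1/3)·0 = 2/3
Mid: (1/3)·(-1) + (1/3)·2 + (1/3)·2 = 1
High: (1/3)·4 + (1/3)·(-2) + (1/3)·(-1) = 1/3
Premium: (1/3)·5 + (1/3)·5 + (1/3)·(-3) = 7/3
Highest expected payoff is 7/3, from Premium.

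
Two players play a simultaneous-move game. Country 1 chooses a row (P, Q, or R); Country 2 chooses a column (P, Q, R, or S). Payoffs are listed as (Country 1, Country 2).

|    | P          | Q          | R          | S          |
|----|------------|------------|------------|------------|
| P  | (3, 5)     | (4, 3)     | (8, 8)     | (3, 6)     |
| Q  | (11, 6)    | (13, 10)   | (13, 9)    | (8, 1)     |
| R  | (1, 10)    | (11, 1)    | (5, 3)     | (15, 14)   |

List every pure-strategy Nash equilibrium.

A profile is a Nash equilibrium when each player is best-responding to the other.
Country 1's best responses — vs P: Q (payoff 11); vs Q: Q (payoff 13); vs R: Q (payoff 13); vs S: R (payoff 15).
Country 2's best responses — vs P: R (payoff 8); vs Q: Q (payoff 10); vs R: S (payoff 14).
Mutual best responses occur at (Q, Q) and (R, S); at each, neither player gains by switching.

(Q, Q) and (R, S)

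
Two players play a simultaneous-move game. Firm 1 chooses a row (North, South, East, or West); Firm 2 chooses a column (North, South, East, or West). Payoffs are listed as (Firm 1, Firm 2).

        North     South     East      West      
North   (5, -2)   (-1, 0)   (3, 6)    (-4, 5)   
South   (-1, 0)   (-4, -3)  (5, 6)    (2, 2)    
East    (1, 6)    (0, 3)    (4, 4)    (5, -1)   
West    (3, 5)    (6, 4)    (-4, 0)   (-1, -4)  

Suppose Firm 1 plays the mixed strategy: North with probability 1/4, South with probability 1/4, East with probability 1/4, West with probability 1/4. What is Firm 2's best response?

East

Firm 2's best reply maximizes expected payoff against the mix.
North: (1/4)·(-2) + (1/4)·0 + (1/4)·6 + (1/4)·5 = 9/4
South: (1/4)·0 + (1/4)·(-3) + (1/4)·3 + (1/4)·4 = 1
East: (1/4)·6 + (1/4)·6 + (1/4)·4 + (1/4)·0 = 4
West: (1/4)·5 + (1/4)·2 + (1/4)·(-1) + (1/4)·(-4) = 1/2
Highest expected payoff is 4, from East.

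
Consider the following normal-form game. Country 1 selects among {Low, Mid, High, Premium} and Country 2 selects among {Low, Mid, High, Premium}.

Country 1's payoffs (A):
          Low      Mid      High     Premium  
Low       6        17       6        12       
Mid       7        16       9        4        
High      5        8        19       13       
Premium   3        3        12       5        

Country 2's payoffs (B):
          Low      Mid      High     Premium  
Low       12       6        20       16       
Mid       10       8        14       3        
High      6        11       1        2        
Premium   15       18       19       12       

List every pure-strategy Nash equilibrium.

A profile is a Nash equilibrium when each player is best-responding to the other.
Country 1's best responses — vs Low: Mid (payoff 7); vs Mid: Low (payoff 17); vs High: High (payoff 19); vs Premium: High (payoff 13).
Country 2's best responses — vs Low: High (payoff 20); vs Mid: High (payoff 14); vs High: Mid (payoff 11); vs Premium: High (payoff 19).
No cell has both players best-responding. For instance, Country 1's best reply to High is High, but against High Country 2 prefers Mid over High.

There is no pure-strategy Nash equilibrium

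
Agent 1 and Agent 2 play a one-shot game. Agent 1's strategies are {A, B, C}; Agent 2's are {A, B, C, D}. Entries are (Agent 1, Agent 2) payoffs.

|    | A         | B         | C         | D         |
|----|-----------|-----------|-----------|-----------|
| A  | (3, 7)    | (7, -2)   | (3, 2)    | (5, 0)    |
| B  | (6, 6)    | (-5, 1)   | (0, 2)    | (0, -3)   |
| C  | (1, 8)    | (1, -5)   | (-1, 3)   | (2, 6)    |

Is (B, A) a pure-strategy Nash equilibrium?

Holding Agent 2 at A: Agent 1 gets 6 from B, versus 3 from A, 1 from C. No profitable deviation for Agent 1.
Holding Agent 1 at B: Agent 2 gets 6 from A, versus 1 from B, 2 from C, -3 from D. No profitable deviation for Agent 2 either.

Yes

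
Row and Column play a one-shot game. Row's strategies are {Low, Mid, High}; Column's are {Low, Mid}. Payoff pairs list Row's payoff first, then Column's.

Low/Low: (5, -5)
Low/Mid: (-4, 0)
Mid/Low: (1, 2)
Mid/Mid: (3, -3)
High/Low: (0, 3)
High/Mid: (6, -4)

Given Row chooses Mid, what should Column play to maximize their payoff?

With Row fixed at Mid, Column's payoffs are: Low → 2, Mid → -3.
The maximum is 2, achieved by Low.

Low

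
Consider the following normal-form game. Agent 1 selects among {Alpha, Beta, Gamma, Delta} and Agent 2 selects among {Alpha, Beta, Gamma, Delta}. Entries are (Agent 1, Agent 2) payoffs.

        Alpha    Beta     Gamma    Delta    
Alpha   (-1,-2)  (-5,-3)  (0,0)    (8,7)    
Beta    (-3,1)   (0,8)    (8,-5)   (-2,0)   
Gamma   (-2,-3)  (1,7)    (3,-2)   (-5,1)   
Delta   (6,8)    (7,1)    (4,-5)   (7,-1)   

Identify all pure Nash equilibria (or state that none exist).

(Alpha, Delta) and (Delta, Alpha)

Find each player's best response to every opponent strategy; NE are the intersections.
Agent 1's best responses — vs Alpha: Delta (payoff 6); vs Beta: Delta (payoff 7); vs Gamma: Beta (payoff 8); vs Delta: Alpha (payoff 8).
Agent 2's best responses — vs Alpha: Delta (payoff 7); vs Beta: Beta (payoff 8); vs Gamma: Beta (payoff 7); vs Delta: Alpha (payoff 8).
Mutual best responses occur at (Alpha, Delta) and (Delta, Alpha); at each, neither player gains by switching.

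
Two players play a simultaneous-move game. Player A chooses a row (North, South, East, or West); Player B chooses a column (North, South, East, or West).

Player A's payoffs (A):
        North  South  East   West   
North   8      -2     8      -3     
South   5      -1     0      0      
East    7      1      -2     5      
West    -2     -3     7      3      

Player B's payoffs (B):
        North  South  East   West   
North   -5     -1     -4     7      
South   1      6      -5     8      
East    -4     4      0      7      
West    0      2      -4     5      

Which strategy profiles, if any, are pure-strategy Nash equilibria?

Find each player's best response to every opponent strategy; NE are the intersections.
Player A's best responses — vs North: North (payoff 8); vs South: East (payoff 1); vs East: North (payoff 8); vs West: East (payoff 5).
Player B's best responses — vs North: West (payoff 7); vs South: West (payoff 8); vs East: West (payoff 7); vs West: West (payoff 5).
The only mutual best response is (East, West); neither player gains by switching there.

(East, West)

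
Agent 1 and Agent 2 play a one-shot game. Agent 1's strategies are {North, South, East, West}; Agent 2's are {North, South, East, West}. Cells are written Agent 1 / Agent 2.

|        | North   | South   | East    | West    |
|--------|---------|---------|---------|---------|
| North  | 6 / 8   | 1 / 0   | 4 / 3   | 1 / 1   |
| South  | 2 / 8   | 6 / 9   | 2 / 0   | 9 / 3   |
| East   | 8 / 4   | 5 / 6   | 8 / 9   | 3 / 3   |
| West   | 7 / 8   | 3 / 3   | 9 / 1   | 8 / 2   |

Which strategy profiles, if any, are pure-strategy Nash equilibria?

Check mutual best responses: a cell is a NE iff neither player can gain by unilaterally deviating.
Agent 1's best responses — vs North: East (payoff 8); vs South: South (payoff 6); vs East: West (payoff 9); vs West: South (payoff 9).
Agent 2's best responses — vs North: North (payoff 8); vs South: South (payoff 9); vs East: East (payoff 9); vs West: North (payoff 8).
The only mutual best response is (South, South); neither player gains by switching there.

(South, South)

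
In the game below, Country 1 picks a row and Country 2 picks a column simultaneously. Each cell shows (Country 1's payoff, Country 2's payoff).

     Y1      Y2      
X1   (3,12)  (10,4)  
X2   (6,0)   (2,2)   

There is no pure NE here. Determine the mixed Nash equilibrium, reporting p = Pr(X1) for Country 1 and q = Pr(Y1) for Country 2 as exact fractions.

Each player's mixing probability is pinned down by making the *other* player indifferent.
Country 2 indifferent between Y1 and Y2: p·12 + (1−p)·0 = p·4 + (1−p)·2 ⟹ 0 + 12p = 2 + 2p ⟹ p = 1/5.
Country 1 indifferent between X1 and X2: q·3 + (1−q)·10 = q·6 + (1−q)·2 ⟹ 10 + (-7)q = 2 + 4q ⟹ q = 8/11.

p = 1/5, q = 8/11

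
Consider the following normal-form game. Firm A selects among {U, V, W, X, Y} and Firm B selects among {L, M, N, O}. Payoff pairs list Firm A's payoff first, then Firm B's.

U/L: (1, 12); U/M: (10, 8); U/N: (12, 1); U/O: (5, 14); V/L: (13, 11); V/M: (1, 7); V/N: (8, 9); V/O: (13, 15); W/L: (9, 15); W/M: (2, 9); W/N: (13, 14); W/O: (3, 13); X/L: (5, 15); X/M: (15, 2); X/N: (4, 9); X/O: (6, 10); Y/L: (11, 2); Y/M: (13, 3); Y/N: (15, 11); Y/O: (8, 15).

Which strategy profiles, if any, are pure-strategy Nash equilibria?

Find each player's best response to every opponent strategy; NE are the intersections.
Firm A's best responses — vs L: V (payoff 13); vs M: X (payoff 15); vs N: Y (payoff 15); vs O: V (payoff 13).
Firm B's best responses — vs U: O (payoff 14); vs V: O (payoff 15); vs W: L (payoff 15); vs X: L (payoff 15); vs Y: O (payoff 15).
The only mutual best response is (V, O); neither player gains by switching there.

(V, O)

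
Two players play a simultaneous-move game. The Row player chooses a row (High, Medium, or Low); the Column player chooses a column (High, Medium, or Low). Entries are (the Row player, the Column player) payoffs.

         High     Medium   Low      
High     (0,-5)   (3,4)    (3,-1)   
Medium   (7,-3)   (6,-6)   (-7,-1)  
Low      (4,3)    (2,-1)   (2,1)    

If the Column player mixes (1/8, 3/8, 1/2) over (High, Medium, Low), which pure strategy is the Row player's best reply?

High

The Row player's best reply maximizes expected payoff against the mix.
High: (1/8)·0 + (3/8)·3 + (1/2)·3 = 21/8
Medium: (1/8)·7 + (3/8)·6 + (1/2)·(-7) = -3/8
Low: (1/8)·4 + (3/8)·2 + (1/2)·2 = 9/4
Highest expected payoff is 21/8, from High.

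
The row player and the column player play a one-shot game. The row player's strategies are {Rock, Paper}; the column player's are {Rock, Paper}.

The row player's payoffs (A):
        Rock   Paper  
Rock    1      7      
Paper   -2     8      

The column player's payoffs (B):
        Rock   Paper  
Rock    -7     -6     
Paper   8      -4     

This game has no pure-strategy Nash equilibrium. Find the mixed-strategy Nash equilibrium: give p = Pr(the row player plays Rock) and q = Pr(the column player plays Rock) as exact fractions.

Each player's mixing probability is pinned down by making the *other* player indifferent.
The column player indifferent between Rock and Paper: p·(-7) + (1−p)·8 = p·(-6) + (1−p)·(-4) ⟹ 8 + (-15)p = (-4) + (-2)p ⟹ p = 12/13.
The row player indifferent between Rock and Paper: q·1 + (1−q)·7 = q·(-2) + (1−q)·8 ⟹ 7 + (-6)q = 8 + (-10)q ⟹ q = 1/4.

p = 12/13, q = 1/4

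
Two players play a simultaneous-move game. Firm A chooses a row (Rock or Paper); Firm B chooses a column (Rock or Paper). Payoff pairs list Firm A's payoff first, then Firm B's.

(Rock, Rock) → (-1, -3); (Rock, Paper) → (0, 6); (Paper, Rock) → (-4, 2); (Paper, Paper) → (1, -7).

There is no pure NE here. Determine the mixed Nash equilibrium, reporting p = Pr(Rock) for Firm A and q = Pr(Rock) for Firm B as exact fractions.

p = 1/2, q = 1/4

In a mixed NE each player is indifferent between their pure strategies, so the opponent's mix sets the indifference.
Firm B indifferent between Rock and Paper: p·(-3) + (1−p)·2 = p·6 + (1−p)·(-7) ⟹ 2 + (-5)p = (-7) + 13p ⟹ p = 1/2.
Firm A indifferent between Rock and Paper: q·(-1) + (1−q)·0 = q·(-4) + (1−q)·1 ⟹ 0 + (-1)q = 1 + (-5)q ⟹ q = 1/4.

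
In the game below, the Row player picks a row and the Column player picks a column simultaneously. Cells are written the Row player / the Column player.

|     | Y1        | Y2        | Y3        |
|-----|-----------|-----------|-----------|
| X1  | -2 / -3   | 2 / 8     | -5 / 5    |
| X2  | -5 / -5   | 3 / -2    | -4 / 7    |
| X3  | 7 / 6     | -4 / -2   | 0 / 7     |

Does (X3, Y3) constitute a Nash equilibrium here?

Holding the Column player at Y3: the Row player gets 0 from X3, versus -5 from X1, -4 from X2. No profitable deviation for the Row player.
Holding the Row player at X3: the Column player gets 7 from Y3, versus 6 from Y1, -2 from Y2. No profitable deviation for the Column player either.

Yes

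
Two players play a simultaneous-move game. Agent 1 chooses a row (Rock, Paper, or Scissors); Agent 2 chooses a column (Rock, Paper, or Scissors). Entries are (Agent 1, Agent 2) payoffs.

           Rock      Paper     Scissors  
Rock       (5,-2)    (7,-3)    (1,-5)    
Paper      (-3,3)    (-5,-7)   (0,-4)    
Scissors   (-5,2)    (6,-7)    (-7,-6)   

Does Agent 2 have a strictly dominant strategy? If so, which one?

Rock

A strategy is strictly dominant if it gives Agent 2 a strictly higher payoff than every other strategy, against every choice by the opponent.
Rock strictly dominates: vs Rock: -2 > each of {-3, -5}; vs Paper: 3 > each of {-7, -4}; vs Scissors: 2 > each of {-7, -6}.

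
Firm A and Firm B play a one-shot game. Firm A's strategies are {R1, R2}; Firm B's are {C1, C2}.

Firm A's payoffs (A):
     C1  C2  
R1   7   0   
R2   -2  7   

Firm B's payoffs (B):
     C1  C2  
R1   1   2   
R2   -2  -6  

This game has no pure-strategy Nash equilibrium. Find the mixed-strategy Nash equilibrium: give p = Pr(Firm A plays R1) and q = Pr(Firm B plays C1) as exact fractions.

p = 4/5, q = 7/16

In a mixed NE each player is indifferent between their pure strategies, so the opponent's mix sets the indifference.
Firm B indifferent between C1 and C2: p·1 + (1−p)·(-2) = p·2 + (1−p)·(-6) ⟹ (-2) + 3p = (-6) + 8p ⟹ p = 4/5.
Firm A indifferent between R1 and R2: q·7 + (1−q)·0 = q·(-2) + (1−q)·7 ⟹ 0 + 7q = 7 + (-9)q ⟹ q = 7/16.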